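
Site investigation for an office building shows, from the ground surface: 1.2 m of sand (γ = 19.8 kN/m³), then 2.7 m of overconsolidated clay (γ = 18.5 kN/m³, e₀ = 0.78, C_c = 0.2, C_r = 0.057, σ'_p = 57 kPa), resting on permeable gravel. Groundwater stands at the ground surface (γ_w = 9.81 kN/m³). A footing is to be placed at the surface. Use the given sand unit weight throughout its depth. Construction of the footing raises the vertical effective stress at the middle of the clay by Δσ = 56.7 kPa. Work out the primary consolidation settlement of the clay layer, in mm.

Mid-depth of clay below the ground surface: z = 1.2 + 2.7/2 = 2.55 m.
Total vertical stress at mid-clay: σ_v = 19.8×1.2 + 18.5×1.35 = 48.735 kPa.
Pore pressure: u = 9.81×(2.55 − 0) = 25.015 kPa.
Initial effective stress: σ'_0 = σ_v − u = 48.735 − 25.015 = 23.72 kPa.
Final effective stress: σ'_f = 23.72 + 56.7 = 80.42 kPa.
σ'_f = 80.42 > σ'_p = 57 kPa, so the stress path crosses the preconsolidation pressure — recompression up to σ'_p, then virgin compression beyond:
S_c = H/(1+e₀)·[C_r·log₁₀(σ'_p/σ'_0) + C_c·log₁₀(σ'_f/σ'_p)]
    = 2.7/1.78 × [0.057×log₁₀(57/23.72) + 0.2×log₁₀(80.42/57)]
    = 1.5169 × [0.021703 + 0.029898] = 0.07827 m

S_c ≈ 78.3 mm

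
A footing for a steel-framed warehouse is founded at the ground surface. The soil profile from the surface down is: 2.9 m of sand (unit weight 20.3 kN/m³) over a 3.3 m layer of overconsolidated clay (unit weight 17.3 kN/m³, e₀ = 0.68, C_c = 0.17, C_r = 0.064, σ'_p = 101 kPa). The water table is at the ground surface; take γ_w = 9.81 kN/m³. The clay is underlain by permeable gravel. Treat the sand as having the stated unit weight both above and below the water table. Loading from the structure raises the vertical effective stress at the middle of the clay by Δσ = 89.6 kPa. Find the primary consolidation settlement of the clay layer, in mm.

S_c ≈ 86.1 mm

Mid-depth of clay below the ground surface: z = 2.9 + 3.3/2 = 4.55 m.
Total vertical stress at mid-clay: σ_v = 20.3×2.9 + 17.3×1.65 = 87.415 kPa.
Pore pressure: u = 9.81×(4.55 − 0) = 44.636 kPa.
Initial effective stress: σ'_0 = σ_v − u = 87.415 − 44.636 = 42.779 kPa.
Final effective stress: σ'_f = 42.779 + 89.6 = 132.38 kPa.
σ'_f = 132.38 > σ'_p = 101 kPa, so the stress path crosses the preconsolidation pressure — recompression up to σ'_p, then virgin compression beyond:
S_c = H/(1+e₀)·[C_r·log₁₀(σ'_p/σ'_0) + C_c·log₁₀(σ'_f/σ'_p)]
    = 3.3/1.68 × [0.064×log₁₀(101/42.779) + 0.17×log₁₀(132.38/101)]
    = 1.9643 × [0.023878 + 0.019975] = 0.08614 m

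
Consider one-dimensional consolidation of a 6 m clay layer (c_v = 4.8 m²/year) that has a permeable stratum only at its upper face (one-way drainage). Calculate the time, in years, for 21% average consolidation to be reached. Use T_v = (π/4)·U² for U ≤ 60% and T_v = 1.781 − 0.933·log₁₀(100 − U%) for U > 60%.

Drainage path length: H_d = H = 6 m (single drainage).
U ≤ 60%: T_v = (π/4)·U² = (π/4)×0.21² = 0.034636.
t = T_v·H_d²/c_v = 0.034636×6²/4.8 = 0.2598 years.

t ≈ 0.26 years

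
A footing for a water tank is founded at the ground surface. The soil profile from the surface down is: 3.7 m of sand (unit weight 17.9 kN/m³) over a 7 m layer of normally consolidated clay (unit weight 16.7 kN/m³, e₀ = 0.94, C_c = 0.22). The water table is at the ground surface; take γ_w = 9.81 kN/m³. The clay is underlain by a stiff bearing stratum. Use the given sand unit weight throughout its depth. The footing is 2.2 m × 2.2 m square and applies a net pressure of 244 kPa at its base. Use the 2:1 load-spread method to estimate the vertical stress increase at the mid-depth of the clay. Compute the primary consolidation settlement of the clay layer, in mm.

Mid-depth of clay below the ground surface: z = 3.7 + 7/2 = 7.2 m.
Total vertical stress at mid-clay: σ_v = 17.9×3.7 + 16.7×3.5 = 124.68 kPa.
Pore pressure: u = 9.81×(7.2 − 0) = 70.632 kPa.
Initial effective stress: σ'_0 = σ_v − u = 124.68 − 70.632 = 54.048 kPa.
Stress increase at mid-clay by the 2:1 spreading method:
Δσ = qBL/((B+z)(L+z)) = 244×2.2×2.2/((2.2+7.2)(2.2+7.2)) = 13.365 kPa
Final effective stress: σ'_f = σ'_0 + Δσ = 54.048 + 13.365 = 67.413 kPa.
Normally consolidated clay, so the full stress increment lies on the virgin compression line:
S_c = C_c·H/(1+e₀)·log₁₀(σ'_f/σ'_0) = 0.22×7/(1+0.94)×log₁₀(67.413/54.048)
    = 0.79381 × 0.095964 = 0.07618 m

S_c ≈ 76.2 mm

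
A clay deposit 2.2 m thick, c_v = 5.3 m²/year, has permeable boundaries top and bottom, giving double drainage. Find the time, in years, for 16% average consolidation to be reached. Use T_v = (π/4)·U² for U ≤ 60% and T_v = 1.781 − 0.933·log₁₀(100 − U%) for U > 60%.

Drainage path length: H_d = H/2 = 1.1 m (double drainage).
U ≤ 60%: T_v = (π/4)·U² = (π/4)×0.16² = 0.020106.
t = T_v·H_d²/c_v = 0.020106×1.1²/5.3 = 0.00459 years.

t ≈ 0.00459 years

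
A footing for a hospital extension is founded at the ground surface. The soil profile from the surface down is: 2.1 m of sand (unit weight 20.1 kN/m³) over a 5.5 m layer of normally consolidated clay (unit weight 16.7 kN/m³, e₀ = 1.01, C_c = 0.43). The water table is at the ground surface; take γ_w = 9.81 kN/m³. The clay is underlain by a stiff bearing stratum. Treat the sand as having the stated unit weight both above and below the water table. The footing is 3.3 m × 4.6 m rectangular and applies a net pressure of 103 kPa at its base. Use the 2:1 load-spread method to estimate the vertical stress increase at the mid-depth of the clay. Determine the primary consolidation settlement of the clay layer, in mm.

Mid-depth of clay below the ground surface: z = 2.1 + 5.5/2 = 4.85 m.
Total vertical stress at mid-clay: σ_v = 20.1×2.1 + 16.7×2.75 = 88.135 kPa.
Pore pressure: u = 9.81×(4.85 − 0) = 47.578 kPa.
Initial effective stress: σ'_0 = σ_v − u = 88.135 − 47.578 = 40.557 kPa.
Stress increase at mid-clay by the 2:1 spreading method:
Δσ = qBL/((B+z)(L+z)) = 103×3.3×4.6/((3.3+4.85)(4.6+4.85)) = 20.301 kPa
Final effective stress: σ'_f = σ'_0 + Δσ = 40.557 + 20.301 = 60.858 kPa.
Normally consolidated clay, so the full stress increment lies on the virgin compression line:
S_c = C_c·H/(1+e₀)·log₁₀(σ'_f/σ'_0) = 0.43×5.5/(1+1.01)×log₁₀(60.858/40.557)
    = 1.1766 × 0.17625 = 0.2074 m

S_c ≈ 207 mm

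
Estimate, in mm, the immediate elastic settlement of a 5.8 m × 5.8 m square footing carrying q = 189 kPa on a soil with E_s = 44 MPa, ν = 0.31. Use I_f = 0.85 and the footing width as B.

Immediate (elastic) settlement: S_e = q·B·(1−ν²)/E_s · I_f.
E_s = 44 MPa = 44000 kPa.
S_e = 189 × 5.8 × (1 − 0.31²) / 44000 × 0.85
    = 189 × 5.8 × 0.9039 / 44000 × 0.85
    = 0.01914 m = 19.14 mm

S_e ≈ 19.1 mm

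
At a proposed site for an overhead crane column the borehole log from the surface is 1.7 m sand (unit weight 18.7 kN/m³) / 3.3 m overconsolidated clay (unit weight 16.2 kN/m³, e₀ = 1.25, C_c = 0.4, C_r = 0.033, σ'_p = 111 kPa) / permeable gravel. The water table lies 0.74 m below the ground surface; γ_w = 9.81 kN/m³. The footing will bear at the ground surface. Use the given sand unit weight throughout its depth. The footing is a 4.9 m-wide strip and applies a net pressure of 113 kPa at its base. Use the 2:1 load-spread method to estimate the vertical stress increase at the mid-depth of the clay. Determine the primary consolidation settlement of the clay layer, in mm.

S_c ≈ 23.4 mm

Mid-depth of clay below the ground surface: z = 1.7 + 3.3/2 = 3.35 m.
Total vertical stress at mid-clay: σ_v = 18.7×1.7 + 16.2×1.65 = 58.52 kPa.
Pore pressure: u = 9.81×(3.35 − 0.74) = 25.604 kPa.
Initial effective stress: σ'_0 = σ_v − u = 58.52 − 25.604 = 32.916 kPa.
Stress increase at mid-clay by the 2:1 spreading method:
Δσ = qB/(B+z) = 113×4.9/(4.9+3.35) = 67.115 kPa
Final effective stress: σ'_f = 32.916 + 67.115 = 100.03 kPa.
σ'_f = 100.03 ≤ σ'_p = 111 kPa, so the clay remains overconsolidated and only the recompression index applies:
S_c = C_r·H/(1+e₀)·log₁₀(σ'_f/σ'_0) = 0.033×3.3/2.25×log₁₀(100.03/32.916)
    = 0.048401 × 0.48272 = 0.02336 m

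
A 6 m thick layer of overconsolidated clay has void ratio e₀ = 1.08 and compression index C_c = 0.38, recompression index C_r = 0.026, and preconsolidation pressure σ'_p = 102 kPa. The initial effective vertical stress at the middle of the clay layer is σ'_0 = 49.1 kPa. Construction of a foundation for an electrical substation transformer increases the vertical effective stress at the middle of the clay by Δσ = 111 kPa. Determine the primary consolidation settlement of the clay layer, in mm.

Final effective stress: σ'_f = 49.1 + 111 = 160.1 kPa.
σ'_f = 160.1 > σ'_p = 102 kPa, so the stress path crosses the preconsolidation pressure — recompression up to σ'_p, then virgin compression beyond:
S_c = H/(1+e₀)·[C_r·log₁₀(σ'_p/σ'_0) + C_c·log₁₀(σ'_f/σ'_p)]
    = 6/2.08 × [0.026×log₁₀(102/49.1) + 0.38×log₁₀(160.1/102)]
    = 2.8846 × [0.0082555 + 0.074401] = 0.2384 m

S_c ≈ 238 mm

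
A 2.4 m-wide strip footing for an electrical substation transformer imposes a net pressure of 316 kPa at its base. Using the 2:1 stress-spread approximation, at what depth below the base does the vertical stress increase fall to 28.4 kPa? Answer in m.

2:1 spreading — at depth z the loaded area has grown by z in each plan dimension:
qB/(B+z) = Δσ_z ⇒ z = qB/Δσ_z − B = 316×2.4/28.4 − 2.4 = 24.3 m

z ≈ 24.3 m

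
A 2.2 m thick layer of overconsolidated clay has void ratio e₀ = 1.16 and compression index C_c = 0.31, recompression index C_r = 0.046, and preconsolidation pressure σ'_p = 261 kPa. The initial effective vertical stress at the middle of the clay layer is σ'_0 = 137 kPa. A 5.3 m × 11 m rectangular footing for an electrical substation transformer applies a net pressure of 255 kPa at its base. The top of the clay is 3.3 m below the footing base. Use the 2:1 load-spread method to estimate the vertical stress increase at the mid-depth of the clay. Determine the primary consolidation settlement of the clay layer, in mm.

S_c ≈ 11.1 mm

Mid-depth of clay below the footing base: z = 3.3 + 2.2/2 = 4.4 m.
Stress increase at mid-clay by the 2:1 spreading method:
Δσ = qBL/((B+z)(L+z)) = 255×5.3×11/((5.3+4.4)(11+4.4)) = 99.521 kPa
Final effective stress: σ'_f = 137 + 99.521 = 236.52 kPa.
σ'_f = 236.52 ≤ σ'_p = 261 kPa, so the clay remains overconsolidated and only the recompression index applies:
S_c = C_r·H/(1+e₀)·log₁₀(σ'_f/σ'_0) = 0.046×2.2/2.16×log₁₀(236.52/137)
    = 0.046851 × 0.23715 = 0.01111 m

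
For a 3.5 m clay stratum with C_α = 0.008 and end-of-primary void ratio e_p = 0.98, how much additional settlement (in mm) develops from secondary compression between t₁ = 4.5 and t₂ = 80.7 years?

S_s ≈ 17.7 mm

Secondary compression: S_s = C_α·H/(1+e_p)·log₁₀(t₂/t₁)
S_s = 0.008×3.5/(1+0.98)×log₁₀(80.7/4.5)
    = 0.01414 × 1.254 = 0.01773 m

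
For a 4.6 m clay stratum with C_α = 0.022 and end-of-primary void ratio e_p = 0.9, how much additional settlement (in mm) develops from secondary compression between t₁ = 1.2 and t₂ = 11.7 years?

S_s ≈ 52.7 mm

Secondary compression: S_s = C_α·H/(1+e_p)·log₁₀(t₂/t₁)
S_s = 0.022×4.6/(1+0.9)×log₁₀(11.7/1.2)
    = 0.05326 × 0.989 = 0.05268 m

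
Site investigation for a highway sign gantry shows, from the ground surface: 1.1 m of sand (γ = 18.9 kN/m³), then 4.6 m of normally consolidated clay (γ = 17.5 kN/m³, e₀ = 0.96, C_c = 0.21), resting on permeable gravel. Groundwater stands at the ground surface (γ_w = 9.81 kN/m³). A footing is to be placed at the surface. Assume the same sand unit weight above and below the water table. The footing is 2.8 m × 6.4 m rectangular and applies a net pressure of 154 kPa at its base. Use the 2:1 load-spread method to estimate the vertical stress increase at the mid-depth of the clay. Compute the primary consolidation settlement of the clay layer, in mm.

S_c ≈ 208 mm

Mid-depth of clay below the ground surface: z = 1.1 + 4.6/2 = 3.4 m.
Total vertical stress at mid-clay: σ_v = 18.9×1.1 + 17.5×2.3 = 61.04 kPa.
Pore pressure: u = 9.81×(3.4 − 0) = 33.354 kPa.
Initial effective stress: σ'_0 = σ_v − u = 61.04 − 33.354 = 27.686 kPa.
Stress increase at mid-clay by the 2:1 spreading method:
Δσ = qBL/((B+z)(L+z)) = 154×2.8×6.4/((2.8+3.4)(6.4+3.4)) = 45.419 kPa
Final effective stress: σ'_f = σ'_0 + Δσ = 27.686 + 45.419 = 73.105 kPa.
Normally consolidated clay, so the full stress increment lies on the virgin compression line:
S_c = C_c·H/(1+e₀)·log₁₀(σ'_f/σ'_0) = 0.21×4.6/(1+0.96)×log₁₀(73.105/27.686)
    = 0.49286 × 0.42169 = 0.2078 m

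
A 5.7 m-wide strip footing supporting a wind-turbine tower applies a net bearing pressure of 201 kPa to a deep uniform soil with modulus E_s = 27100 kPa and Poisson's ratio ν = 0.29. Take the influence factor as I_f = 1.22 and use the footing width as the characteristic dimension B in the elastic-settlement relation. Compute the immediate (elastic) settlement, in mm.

Immediate (elastic) settlement: S_e = q·B·(1−ν²)/E_s · I_f.
S_e = 201 × 5.7 × (1 − 0.29²) / 27100 × 1.22
    = 201 × 5.7 × 0.9159 / 27100 × 1.22
    = 0.04724 m = 47.24 mm

S_e ≈ 47.2 mm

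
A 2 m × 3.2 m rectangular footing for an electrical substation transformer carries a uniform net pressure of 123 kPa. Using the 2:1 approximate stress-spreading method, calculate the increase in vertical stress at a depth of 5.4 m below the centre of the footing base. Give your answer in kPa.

Δσ_z ≈ 12.4 kPa

By the 2:1 method the load spreads at 1 horizontal : 2 vertical, so at depth z the loaded area has grown by z in each plan dimension:
Δσ = qBL/((B+z)(L+z)) = 123×2×3.2/((2+5.4)(3.2+5.4)) = 12.37 kPa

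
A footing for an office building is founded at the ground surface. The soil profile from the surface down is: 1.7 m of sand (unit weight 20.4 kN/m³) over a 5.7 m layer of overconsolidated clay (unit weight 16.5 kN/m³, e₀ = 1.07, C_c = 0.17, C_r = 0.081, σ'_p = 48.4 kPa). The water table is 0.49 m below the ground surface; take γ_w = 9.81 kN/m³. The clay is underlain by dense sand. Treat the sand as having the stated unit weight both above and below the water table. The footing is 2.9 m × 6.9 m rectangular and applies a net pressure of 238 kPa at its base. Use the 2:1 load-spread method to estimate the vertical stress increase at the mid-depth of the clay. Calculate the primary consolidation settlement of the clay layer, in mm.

S_c ≈ 157 mm

Mid-depth of clay below the ground surface: z = 1.7 + 5.7/2 = 4.55 m.
Total vertical stress at mid-clay: σ_v = 20.4×1.7 + 16.5×2.85 = 81.705 kPa.
Pore pressure: u = 9.81×(4.55 − 0.49) = 39.829 kPa.
Initial effective stress: σ'_0 = σ_v − u = 81.705 − 39.829 = 41.876 kPa.
Stress increase at mid-clay by the 2:1 spreading method:
Δσ = qBL/((B+z)(L+z)) = 238×2.9×6.9/((2.9+4.55)(6.9+4.55)) = 55.829 kPa
Final effective stress: σ'_f = 41.876 + 55.829 = 97.705 kPa.
σ'_f = 97.705 > σ'_p = 48.4 kPa, so the stress path crosses the preconsolidation pressure — recompression up to σ'_p, then virgin compression beyond:
S_c = H/(1+e₀)·[C_r·log₁₀(σ'_p/σ'_0) + C_c·log₁₀(σ'_f/σ'_p)]
    = 5.7/2.07 × [0.081×log₁₀(48.4/41.876) + 0.17×log₁₀(97.705/48.4)]
    = 2.7536 × [0.0050933 + 0.051862] = 0.1568 m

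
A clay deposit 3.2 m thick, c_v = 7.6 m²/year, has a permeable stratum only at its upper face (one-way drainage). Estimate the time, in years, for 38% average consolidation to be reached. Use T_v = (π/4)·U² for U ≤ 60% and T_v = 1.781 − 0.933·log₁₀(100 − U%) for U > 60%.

t ≈ 0.153 years

Drainage path length: H_d = H = 3.2 m (single drainage).
U ≤ 60%: T_v = (π/4)·U² = (π/4)×0.38² = 0.11341.
t = T_v·H_d²/c_v = 0.11341×3.2²/7.6 = 0.1528 years.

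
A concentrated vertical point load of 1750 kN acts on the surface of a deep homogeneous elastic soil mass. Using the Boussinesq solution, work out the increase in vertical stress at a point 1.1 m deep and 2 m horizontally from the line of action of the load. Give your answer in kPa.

Boussinesq vertical stress below a point load on an elastic half-space:
Δσ_z = 3P/(2πz²) · [1 + (r/z)²]^(−5/2)
r/z = 2/1.1 = 1.8182; [1+(r/z)²]^(−5/2) = 0.025994.
Δσ_z = 3×1750/(2π×1.1²) × 0.025994 = 690.55 × 0.025994 = 17.95 kPa

Δσ_z ≈ 18 kPa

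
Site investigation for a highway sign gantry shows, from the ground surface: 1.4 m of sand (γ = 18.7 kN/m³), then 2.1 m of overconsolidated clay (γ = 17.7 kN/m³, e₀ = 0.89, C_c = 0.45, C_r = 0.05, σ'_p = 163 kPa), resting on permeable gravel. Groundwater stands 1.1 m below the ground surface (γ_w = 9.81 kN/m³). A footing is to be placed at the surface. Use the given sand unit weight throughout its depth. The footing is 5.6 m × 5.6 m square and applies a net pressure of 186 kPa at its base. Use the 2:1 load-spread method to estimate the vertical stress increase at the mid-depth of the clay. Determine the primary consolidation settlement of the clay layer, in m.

Mid-depth of clay below the ground surface: z = 1.4 + 2.1/2 = 2.45 m.
Total vertical stress at mid-clay: σ_v = 18.7×1.4 + 17.7×1.05 = 44.765 kPa.
Pore pressure: u = 9.81×(2.45 − 1.1) = 13.244 kPa.
Initial effective stress: σ'_0 = σ_v − u = 44.765 − 13.244 = 31.521 kPa.
Stress increase at mid-clay by the 2:1 spreading method:
Δσ = qBL/((B+z)(L+z)) = 186×5.6×5.6/((5.6+2.45)(5.6+2.45)) = 90.011 kPa
Final effective stress: σ'_f = 31.521 + 90.011 = 121.53 kPa.
σ'_f = 121.53 ≤ σ'_p = 163 kPa, so the clay remains overconsolidated and only the recompression index applies:
S_c = C_r·H/(1+e₀)·log₁₀(σ'_f/σ'_0) = 0.05×2.1/1.89×log₁₀(121.53/31.521)
    = 0.055555 × 0.58608 = 0.03256 m

S_c ≈ 0.0326 m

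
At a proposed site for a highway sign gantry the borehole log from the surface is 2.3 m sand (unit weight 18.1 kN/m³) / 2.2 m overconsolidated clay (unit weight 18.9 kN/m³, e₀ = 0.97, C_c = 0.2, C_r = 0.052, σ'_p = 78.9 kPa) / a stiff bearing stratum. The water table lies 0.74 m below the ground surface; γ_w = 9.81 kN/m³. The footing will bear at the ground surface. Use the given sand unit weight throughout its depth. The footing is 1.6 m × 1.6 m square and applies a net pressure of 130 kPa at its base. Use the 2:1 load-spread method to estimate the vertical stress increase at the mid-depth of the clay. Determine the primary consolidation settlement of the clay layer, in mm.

S_c ≈ 7.87 mm

Mid-depth of clay below the ground surface: z = 2.3 + 2.2/2 = 3.4 m.
Total vertical stress at mid-clay: σ_v = 18.1×2.3 + 18.9×1.1 = 62.42 kPa.
Pore pressure: u = 9.81×(3.4 − 0.74) = 26.095 kPa.
Initial effective stress: σ'_0 = σ_v − u = 62.42 − 26.095 = 36.325 kPa.
Stress increase at mid-clay by the 2:1 spreading method:
Δσ = qBL/((B+z)(L+z)) = 130×1.6×1.6/((1.6+3.4)(1.6+3.4)) = 13.312 kPa
Final effective stress: σ'_f = 36.325 + 13.312 = 49.637 kPa.
σ'_f = 49.637 ≤ σ'_p = 78.9 kPa, so the clay remains overconsolidated and only the recompression index applies:
S_c = C_r·H/(1+e₀)·log₁₀(σ'_f/σ'_0) = 0.052×2.2/1.97×log₁₀(49.637/36.325)
    = 0.058074 × 0.1356 = 0.007875 m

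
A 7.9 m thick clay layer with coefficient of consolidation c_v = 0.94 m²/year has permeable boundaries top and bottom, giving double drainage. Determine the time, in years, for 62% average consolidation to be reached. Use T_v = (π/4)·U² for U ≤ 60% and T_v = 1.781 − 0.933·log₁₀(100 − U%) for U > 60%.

t ≈ 5.1 years

Drainage path length: H_d = H/2 = 3.95 m (double drainage).
U > 60%: T_v = 1.781 − 0.933·log₁₀(100 − 62) = 0.30706.
t = T_v·H_d²/c_v = 0.30706×3.95²/0.94 = 5.097 years.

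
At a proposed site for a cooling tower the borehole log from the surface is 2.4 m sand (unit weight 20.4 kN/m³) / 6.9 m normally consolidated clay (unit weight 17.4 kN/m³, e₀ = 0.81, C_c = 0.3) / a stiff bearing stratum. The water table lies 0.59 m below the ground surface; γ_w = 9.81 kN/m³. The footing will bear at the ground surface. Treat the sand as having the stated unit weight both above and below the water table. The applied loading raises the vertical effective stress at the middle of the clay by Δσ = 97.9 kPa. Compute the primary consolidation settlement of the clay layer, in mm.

Mid-depth of clay below the ground surface: z = 2.4 + 6.9/2 = 5.85 m.
Total vertical stress at mid-clay: σ_v = 20.4×2.4 + 17.4×3.45 = 108.99 kPa.
Pore pressure: u = 9.81×(5.85 − 0.59) = 51.601 kPa.
Initial effective stress: σ'_0 = σ_v − u = 108.99 − 51.601 = 57.389 kPa.
Final effective stress: σ'_f = σ'_0 + Δσ = 57.389 + 97.9 = 155.29 kPa.
Normally consolidated clay, so the full stress increment lies on the virgin compression line:
S_c = C_c·H/(1+e₀)·log₁₀(σ'_f/σ'_0) = 0.3×6.9/(1+0.81)×log₁₀(155.29/57.389)
    = 1.1436 × 0.43231 = 0.4944 m

S_c ≈ 494 mm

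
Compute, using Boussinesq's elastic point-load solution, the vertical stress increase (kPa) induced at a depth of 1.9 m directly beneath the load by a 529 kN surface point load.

Boussinesq vertical stress below a point load on an elastic half-space:
Δσ_z = 3P/(2πz²) · [1 + (r/z)²]^(−5/2)
r/z = 0/1.9 = 0; [1+(r/z)²]^(−5/2) = 1.
Δσ_z = 3×529/(2π×1.9²) × 1 = 69.966 × 1 = 69.97 kPa

Δσ_z ≈ 70 kPa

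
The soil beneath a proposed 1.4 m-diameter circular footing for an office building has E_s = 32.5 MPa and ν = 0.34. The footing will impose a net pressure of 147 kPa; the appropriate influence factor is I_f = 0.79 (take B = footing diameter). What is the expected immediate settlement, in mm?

S_e ≈ 4.42 mm

Immediate (elastic) settlement: S_e = q·B·(1−ν²)/E_s · I_f.
E_s = 32.5 MPa = 32500 kPa.
S_e = 147 × 1.4 × (1 − 0.34²) / 32500 × 0.79
    = 147 × 1.4 × 0.8844 / 32500 × 0.79
    = 0.004424 m = 4.424 mm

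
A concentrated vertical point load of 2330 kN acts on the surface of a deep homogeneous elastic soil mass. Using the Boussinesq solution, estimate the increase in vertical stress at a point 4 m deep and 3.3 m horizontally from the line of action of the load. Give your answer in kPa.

Δσ_z ≈ 19 kPa

Boussinesq vertical stress below a point load on an elastic half-space:
Δσ_z = 3P/(2πz²) · [1 + (r/z)²]^(−5/2)
r/z = 3.3/4 = 0.825; [1+(r/z)²]^(−5/2) = 0.2731.
Δσ_z = 3×2330/(2π×4²) × 0.2731 = 69.531 × 0.2731 = 18.99 kPa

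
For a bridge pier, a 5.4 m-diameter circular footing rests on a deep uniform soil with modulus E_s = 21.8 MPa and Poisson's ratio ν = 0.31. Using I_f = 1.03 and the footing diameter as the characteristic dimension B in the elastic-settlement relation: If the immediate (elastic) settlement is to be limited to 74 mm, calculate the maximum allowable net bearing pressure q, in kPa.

q ≈ 321 kPa

E_s = 21.8 MPa = 21800 kPa.
S_e = q·B·(1−ν²)/E_s · I_f  ⇒  q = S_e·E_s / (B·(1−ν²)·I_f).
q = 0.074 × 21800 / (5.4 × 0.9039 × 1.03) = 320.9 kPa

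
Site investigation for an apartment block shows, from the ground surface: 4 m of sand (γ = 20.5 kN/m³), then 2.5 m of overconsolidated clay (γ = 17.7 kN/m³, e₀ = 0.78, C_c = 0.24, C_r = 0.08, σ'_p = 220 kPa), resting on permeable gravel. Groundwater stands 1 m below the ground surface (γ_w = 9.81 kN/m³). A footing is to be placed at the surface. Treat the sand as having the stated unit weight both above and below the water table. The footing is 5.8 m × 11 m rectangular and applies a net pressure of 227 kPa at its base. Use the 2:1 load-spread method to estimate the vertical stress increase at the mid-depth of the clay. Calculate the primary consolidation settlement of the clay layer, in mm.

Mid-depth of clay below the ground surface: z = 4 + 2.5/2 = 5.25 m.
Total vertical stress at mid-clay: σ_v = 20.5×4 + 17.7×1.25 = 104.12 kPa.
Pore pressure: u = 9.81×(5.25 − 1) = 41.693 kPa.
Initial effective stress: σ'_0 = σ_v − u = 104.12 − 41.693 = 62.427 kPa.
Stress increase at mid-clay by the 2:1 spreading method:
Δσ = qBL/((B+z)(L+z)) = 227×5.8×11/((5.8+5.25)(11+5.25)) = 80.655 kPa
Final effective stress: σ'_f = 62.427 + 80.655 = 143.08 kPa.
σ'_f = 143.08 ≤ σ'_p = 220 kPa, so the clay remains overconsolidated and only the recompression index applies:
S_c = C_r·H/(1+e₀)·log₁₀(σ'_f/σ'_0) = 0.08×2.5/1.78×log₁₀(143.08/62.427)
    = 0.11236 × 0.36021 = 0.04047 m

S_c ≈ 40.5 mm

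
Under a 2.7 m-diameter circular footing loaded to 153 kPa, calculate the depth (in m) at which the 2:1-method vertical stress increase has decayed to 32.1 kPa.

2:1 spreading — at depth z the loaded area has grown by z in each plan dimension:
qD²/(D+z)² = Δσ_z ⇒ z = D(√(q/Δσ_z) − 1) = 2.7×(√(153/32.1) − 1) = 3.195 m

z ≈ 3.19 m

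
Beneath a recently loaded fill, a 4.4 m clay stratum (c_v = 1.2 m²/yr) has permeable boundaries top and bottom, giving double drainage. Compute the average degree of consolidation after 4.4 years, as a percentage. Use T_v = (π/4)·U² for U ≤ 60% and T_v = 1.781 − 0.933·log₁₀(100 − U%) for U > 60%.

U ≈ 94.5 %

Drainage path length: H_d = H/2 = 2.2 m (double drainage).
T_v = c_v·t/H_d² = 1.2×4.4/2.2² = 1.0909.
T_v = 1.0909 corresponds to the U > 60% branch:
U = 1 − 10^((1.781 − T_v)/0.933)/100 = 0.9451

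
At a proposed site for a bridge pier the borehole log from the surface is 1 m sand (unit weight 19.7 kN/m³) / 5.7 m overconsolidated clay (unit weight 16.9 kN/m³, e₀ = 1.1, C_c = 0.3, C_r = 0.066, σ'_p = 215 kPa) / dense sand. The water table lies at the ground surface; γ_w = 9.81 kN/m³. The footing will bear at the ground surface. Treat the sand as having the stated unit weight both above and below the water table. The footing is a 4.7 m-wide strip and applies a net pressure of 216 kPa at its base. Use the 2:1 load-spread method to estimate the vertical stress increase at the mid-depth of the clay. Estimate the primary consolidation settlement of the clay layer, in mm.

Mid-depth of clay below the ground surface: z = 1 + 5.7/2 = 3.85 m.
Total vertical stress at mid-clay: σ_v = 19.7×1 + 16.9×2.85 = 67.865 kPa.
Pore pressure: u = 9.81×(3.85 − 0) = 37.769 kPa.
Initial effective stress: σ'_0 = σ_v − u = 67.865 − 37.769 = 30.096 kPa.
Stress increase at mid-clay by the 2:1 spreading method:
Δσ = qB/(B+z) = 216×4.7/(4.7+3.85) = 118.74 kPa
Final effective stress: σ'_f = 30.096 + 118.74 = 148.84 kPa.
σ'_f = 148.84 ≤ σ'_p = 215 kPa, so the clay remains overconsolidated and only the recompression index applies:
S_c = C_r·H/(1+e₀)·log₁₀(σ'_f/σ'_0) = 0.066×5.7/2.1×log₁₀(148.84/30.096)
    = 0.17914 × 0.69421 = 0.1244 m

S_c ≈ 124 mm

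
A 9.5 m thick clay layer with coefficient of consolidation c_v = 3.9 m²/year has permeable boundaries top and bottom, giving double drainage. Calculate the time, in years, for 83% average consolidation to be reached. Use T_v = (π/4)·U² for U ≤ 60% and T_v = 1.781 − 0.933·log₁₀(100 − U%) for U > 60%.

t ≈ 3.66 years

Drainage path length: H_d = H/2 = 4.75 m (double drainage).
U > 60%: T_v = 1.781 − 0.933·log₁₀(100 − 83) = 0.63299.
t = T_v·H_d²/c_v = 0.63299×4.75²/3.9 = 3.662 years.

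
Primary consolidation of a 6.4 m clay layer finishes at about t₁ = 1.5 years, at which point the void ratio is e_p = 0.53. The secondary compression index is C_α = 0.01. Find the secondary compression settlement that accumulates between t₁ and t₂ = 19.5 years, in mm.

S_s ≈ 46.6 mm

Secondary compression: S_s = C_α·H/(1+e_p)·log₁₀(t₂/t₁)
S_s = 0.01×6.4/(1+0.53)×log₁₀(19.5/1.5)
    = 0.04183 × 1.114 = 0.0466 m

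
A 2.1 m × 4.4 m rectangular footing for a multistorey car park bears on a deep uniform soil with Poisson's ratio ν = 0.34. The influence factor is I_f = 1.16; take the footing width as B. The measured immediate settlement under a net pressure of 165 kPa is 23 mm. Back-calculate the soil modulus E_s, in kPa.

E_s ≈ 15500 kPa

S_e = q·B·(1−ν²)/E_s · I_f  ⇒  E_s = q·B·(1−ν²)·I_f / S_e.
E_s = 165 × 2.1 × 0.8844 × 1.16 / 0.023 = 15460 kPa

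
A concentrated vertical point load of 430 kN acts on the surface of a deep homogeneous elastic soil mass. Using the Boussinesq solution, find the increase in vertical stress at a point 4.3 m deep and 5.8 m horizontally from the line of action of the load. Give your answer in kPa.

Boussinesq vertical stress below a point load on an elastic half-space:
Δσ_z = 3P/(2πz²) · [1 + (r/z)²]^(−5/2)
r/z = 5.8/4.3 = 1.3488; [1+(r/z)²]^(−5/2) = 0.074924.
Δσ_z = 3×430/(2π×4.3²) × 0.074924 = 11.104 × 0.074924 = 0.832 kPa

Δσ_z ≈ 0.832 kPa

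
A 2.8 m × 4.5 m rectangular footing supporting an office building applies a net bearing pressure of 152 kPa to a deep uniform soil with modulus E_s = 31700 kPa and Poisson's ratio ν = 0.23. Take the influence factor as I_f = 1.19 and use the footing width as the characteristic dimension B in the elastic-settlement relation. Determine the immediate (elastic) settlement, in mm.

S_e ≈ 15.1 mm

Immediate (elastic) settlement: S_e = q·B·(1−ν²)/E_s · I_f.
S_e = 152 × 2.8 × (1 − 0.23²) / 31700 × 1.19
    = 152 × 2.8 × 0.9471 / 31700 × 1.19
    = 0.01513 m = 15.13 mm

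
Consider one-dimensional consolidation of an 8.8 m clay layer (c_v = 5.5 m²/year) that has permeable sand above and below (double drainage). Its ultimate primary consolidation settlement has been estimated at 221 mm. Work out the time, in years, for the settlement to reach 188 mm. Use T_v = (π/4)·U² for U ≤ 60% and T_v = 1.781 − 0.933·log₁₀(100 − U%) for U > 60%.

t ≈ 2.41 years

Drainage path length: H_d = H/2 = 4.4 m (double drainage).
U = S(t)/S_ult = 188/221 = 0.8507.
U > 60%: T_v = 1.781 − 0.933·log₁₀(100 − 85.068) = 0.68554.
t = T_v·H_d²/c_v = 0.68554×4.4²/5.5 = 2.413 years.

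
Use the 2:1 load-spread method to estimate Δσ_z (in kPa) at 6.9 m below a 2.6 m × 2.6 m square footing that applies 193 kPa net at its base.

Δσ_z ≈ 14.5 kPa

By the 2:1 method the load spreads at 1 horizontal : 2 vertical, so at depth z the loaded area has grown by z in each plan dimension:
Δσ = qBL/((B+z)(L+z)) = 193×2.6×2.6/((2.6+6.9)(2.6+6.9)) = 14.456 kPa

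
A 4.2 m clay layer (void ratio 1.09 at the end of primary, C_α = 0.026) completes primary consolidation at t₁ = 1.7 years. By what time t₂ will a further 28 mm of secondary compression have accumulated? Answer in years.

t₂ ≈ 5.84 years

S_s = C_α·H/(1+e_p)·log₁₀(t₂/t₁) ⇒ log₁₀(t₂/t₁) = S_s·(1+e_p)/(C_α·H).
log₁₀(t₂/t₁) = 0.028 × (1+1.09) / (0.026×4.2) = 0.5359
t₂ = t₁ × 10^0.5359 = 1.7 × 3.435 = 5.839 years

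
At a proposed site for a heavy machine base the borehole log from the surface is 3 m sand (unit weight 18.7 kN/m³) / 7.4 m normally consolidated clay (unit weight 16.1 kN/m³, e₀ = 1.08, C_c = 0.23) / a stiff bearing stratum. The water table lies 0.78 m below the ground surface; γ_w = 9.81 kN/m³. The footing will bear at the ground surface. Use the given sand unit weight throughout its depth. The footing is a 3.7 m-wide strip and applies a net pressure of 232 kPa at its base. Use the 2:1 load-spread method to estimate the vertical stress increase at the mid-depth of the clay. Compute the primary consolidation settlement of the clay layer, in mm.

Mid-depth of clay below the ground surface: z = 3 + 7.4/2 = 6.7 m.
Total vertical stress at mid-clay: σ_v = 18.7×3 + 16.1×3.7 = 115.67 kPa.
Pore pressure: u = 9.81×(6.7 − 0.78) = 58.075 kPa.
Initial effective stress: σ'_0 = σ_v − u = 115.67 − 58.075 = 57.595 kPa.
Stress increase at mid-clay by the 2:1 spreading method:
Δσ = qB/(B+z) = 232×3.7/(3.7+6.7) = 82.538 kPa
Final effective stress: σ'_f = σ'_0 + Δσ = 57.595 + 82.538 = 140.13 kPa.
Normally consolidated clay, so the full stress increment lies on the virgin compression line:
S_c = C_c·H/(1+e₀)·log₁₀(σ'_f/σ'_0) = 0.23×7.4/(1+1.08)×log₁₀(140.13/57.595)
    = 0.81827 × 0.38615 = 0.316 m

S_c ≈ 316 mm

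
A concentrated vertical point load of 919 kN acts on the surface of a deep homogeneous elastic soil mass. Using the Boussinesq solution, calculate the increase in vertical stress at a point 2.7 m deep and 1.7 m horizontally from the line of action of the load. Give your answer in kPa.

Δσ_z ≈ 26.1 kPa

Boussinesq vertical stress below a point load on an elastic half-space:
Δσ_z = 3P/(2πz²) · [1 + (r/z)²]^(−5/2)
r/z = 1.7/2.7 = 0.62963; [1+(r/z)²]^(−5/2) = 0.43396.
Δσ_z = 3×919/(2π×2.7²) × 0.43396 = 60.191 × 0.43396 = 26.12 kPa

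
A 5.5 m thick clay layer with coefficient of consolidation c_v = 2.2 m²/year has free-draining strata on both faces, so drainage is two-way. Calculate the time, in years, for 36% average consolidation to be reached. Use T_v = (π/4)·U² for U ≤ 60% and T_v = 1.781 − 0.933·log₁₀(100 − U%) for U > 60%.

t ≈ 0.35 years

Drainage path length: H_d = H/2 = 2.75 m (double drainage).
U ≤ 60%: T_v = (π/4)·U² = (π/4)×0.36² = 0.10179.
t = T_v·H_d²/c_v = 0.10179×2.75²/2.2 = 0.3499 years.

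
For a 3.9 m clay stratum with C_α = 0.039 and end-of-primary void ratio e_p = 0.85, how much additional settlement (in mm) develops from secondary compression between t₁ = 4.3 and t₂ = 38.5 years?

S_s ≈ 78.3 mm

Secondary compression: S_s = C_α·H/(1+e_p)·log₁₀(t₂/t₁)
S_s = 0.039×3.9/(1+0.85)×log₁₀(38.5/4.3)
    = 0.08222 × 0.952 = 0.07827 m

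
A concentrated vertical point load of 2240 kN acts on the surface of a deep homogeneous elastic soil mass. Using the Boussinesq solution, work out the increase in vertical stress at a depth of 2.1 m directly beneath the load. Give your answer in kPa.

Δσ_z ≈ 243 kPa

Boussinesq vertical stress below a point load on an elastic half-space:
Δσ_z = 3P/(2πz²) · [1 + (r/z)²]^(−5/2)
r/z = 0/2.1 = 0; [1+(r/z)²]^(−5/2) = 1.
Δσ_z = 3×2240/(2π×2.1²) × 1 = 242.52 × 1 = 242.5 kPa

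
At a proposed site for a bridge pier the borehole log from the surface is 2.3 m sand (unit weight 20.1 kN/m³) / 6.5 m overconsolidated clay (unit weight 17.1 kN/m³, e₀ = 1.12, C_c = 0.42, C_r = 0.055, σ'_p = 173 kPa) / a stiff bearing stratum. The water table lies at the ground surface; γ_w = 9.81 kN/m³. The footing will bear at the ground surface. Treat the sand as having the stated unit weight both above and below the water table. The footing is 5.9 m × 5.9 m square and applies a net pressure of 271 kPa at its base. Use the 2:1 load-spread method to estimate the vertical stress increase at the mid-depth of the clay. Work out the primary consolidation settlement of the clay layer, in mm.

S_c ≈ 67.7 mm

Mid-depth of clay below the ground surface: z = 2.3 + 6.5/2 = 5.55 m.
Total vertical stress at mid-clay: σ_v = 20.1×2.3 + 17.1×3.25 = 101.81 kPa.
Pore pressure: u = 9.81×(5.55 − 0) = 54.446 kPa.
Initial effective stress: σ'_0 = σ_v − u = 101.81 − 54.446 = 47.364 kPa.
Stress increase at mid-clay by the 2:1 spreading method:
Δσ = qBL/((B+z)(L+z)) = 271×5.9×5.9/((5.9+5.55)(5.9+5.55)) = 71.955 kPa
Final effective stress: σ'_f = 47.364 + 71.955 = 119.32 kPa.
σ'_f = 119.32 ≤ σ'_p = 173 kPa, so the clay remains overconsolidated and only the recompression index applies:
S_c = C_r·H/(1+e₀)·log₁₀(σ'_f/σ'_0) = 0.055×6.5/2.12×log₁₀(119.32/47.364)
    = 0.16863 × 0.40126 = 0.06766 m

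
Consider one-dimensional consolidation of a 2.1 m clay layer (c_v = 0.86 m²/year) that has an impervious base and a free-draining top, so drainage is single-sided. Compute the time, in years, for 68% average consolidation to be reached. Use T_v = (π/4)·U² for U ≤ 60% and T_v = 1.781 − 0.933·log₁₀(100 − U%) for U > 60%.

t ≈ 1.93 years

Drainage path length: H_d = H = 2.1 m (single drainage).
U > 60%: T_v = 1.781 − 0.933·log₁₀(100 − 68) = 0.3767.
t = T_v·H_d²/c_v = 0.3767×2.1²/0.86 = 1.932 years.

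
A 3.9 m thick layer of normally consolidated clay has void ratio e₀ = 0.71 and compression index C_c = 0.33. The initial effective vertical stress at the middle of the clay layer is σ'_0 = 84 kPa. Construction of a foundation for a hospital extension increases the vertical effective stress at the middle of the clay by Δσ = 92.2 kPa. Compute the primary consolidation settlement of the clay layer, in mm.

Final effective stress: σ'_f = σ'_0 + Δσ = 84 + 92.2 = 176.2 kPa.
Normally consolidated clay, so the full stress increment lies on the virgin compression line:
S_c = C_c·H/(1+e₀)·log₁₀(σ'_f/σ'_0) = 0.33×3.9/(1+0.71)×log₁₀(176.2/84)
    = 0.75263 × 0.32173 = 0.2421 m

S_c ≈ 242 mm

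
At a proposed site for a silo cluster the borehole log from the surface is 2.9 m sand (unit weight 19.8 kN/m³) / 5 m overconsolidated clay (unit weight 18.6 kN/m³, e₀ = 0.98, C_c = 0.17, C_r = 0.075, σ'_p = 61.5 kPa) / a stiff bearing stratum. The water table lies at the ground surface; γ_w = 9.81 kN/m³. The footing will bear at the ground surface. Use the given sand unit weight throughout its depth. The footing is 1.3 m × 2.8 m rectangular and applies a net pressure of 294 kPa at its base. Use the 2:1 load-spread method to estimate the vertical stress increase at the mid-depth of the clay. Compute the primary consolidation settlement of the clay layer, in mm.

Mid-depth of clay below the ground surface: z = 2.9 + 5/2 = 5.4 m.
Total vertical stress at mid-clay: σ_v = 19.8×2.9 + 18.6×2.5 = 103.92 kPa.
Pore pressure: u = 9.81×(5.4 − 0) = 52.974 kPa.
Initial effective stress: σ'_0 = σ_v − u = 103.92 − 52.974 = 50.946 kPa.
Stress increase at mid-clay by the 2:1 spreading method:
Δσ = qBL/((B+z)(L+z)) = 294×1.3×2.8/((1.3+5.4)(2.8+5.4)) = 19.479 kPa
Final effective stress: σ'_f = 50.946 + 19.479 = 70.425 kPa.
σ'_f = 70.425 > σ'_p = 61.5 kPa, so the stress path crosses the preconsolidation pressure — recompression up to σ'_p, then virgin compression beyond:
S_c = H/(1+e₀)·[C_r·log₁₀(σ'_p/σ'_0) + C_c·log₁₀(σ'_f/σ'_p)]
    = 5/1.98 × [0.075×log₁₀(61.5/50.946) + 0.17×log₁₀(70.425/61.5)]
    = 2.5253 × [0.0061324 + 0.010005] = 0.04075 m

S_c ≈ 40.8 mm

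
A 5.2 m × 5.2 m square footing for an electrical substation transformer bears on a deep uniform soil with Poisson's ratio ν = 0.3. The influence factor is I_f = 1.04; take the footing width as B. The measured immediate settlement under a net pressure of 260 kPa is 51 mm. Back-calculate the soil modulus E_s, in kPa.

S_e = q·B·(1−ν²)/E_s · I_f  ⇒  E_s = q·B·(1−ν²)·I_f / S_e.
E_s = 260 × 5.2 × 0.91 × 1.04 / 0.051 = 25090 kPa

E_s ≈ 25100 kPa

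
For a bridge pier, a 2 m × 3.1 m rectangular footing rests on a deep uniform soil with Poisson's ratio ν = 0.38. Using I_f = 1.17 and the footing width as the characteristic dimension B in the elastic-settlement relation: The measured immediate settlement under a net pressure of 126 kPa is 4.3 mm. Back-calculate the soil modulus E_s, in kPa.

E_s ≈ 58700 kPa

S_e = q·B·(1−ν²)/E_s · I_f  ⇒  E_s = q·B·(1−ν²)·I_f / S_e.
E_s = 126 × 2 × 0.8556 × 1.17 / 0.0043 = 58670 kPa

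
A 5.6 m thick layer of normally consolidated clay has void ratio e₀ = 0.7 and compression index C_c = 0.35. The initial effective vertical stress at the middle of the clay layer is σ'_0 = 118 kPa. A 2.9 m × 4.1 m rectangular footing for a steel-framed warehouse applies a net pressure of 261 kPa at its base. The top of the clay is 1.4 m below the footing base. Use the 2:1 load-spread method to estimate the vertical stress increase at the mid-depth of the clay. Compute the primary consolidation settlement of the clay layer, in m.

Mid-depth of clay below the footing base: z = 1.4 + 5.6/2 = 4.2 m.
Stress increase at mid-clay by the 2:1 spreading method:
Δσ = qBL/((B+z)(L+z)) = 261×2.9×4.1/((2.9+4.2)(4.1+4.2)) = 52.661 kPa
Final effective stress: σ'_f = σ'_0 + Δσ = 118 + 52.661 = 170.66 kPa.
Normally consolidated clay, so the full stress increment lies on the virgin compression line:
S_c = C_c·H/(1+e₀)·log₁₀(σ'_f/σ'_0) = 0.35×5.6/(1+0.7)×log₁₀(170.66/118)
    = 1.1529 × 0.16025 = 0.1848 m

S_c ≈ 0.185 m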